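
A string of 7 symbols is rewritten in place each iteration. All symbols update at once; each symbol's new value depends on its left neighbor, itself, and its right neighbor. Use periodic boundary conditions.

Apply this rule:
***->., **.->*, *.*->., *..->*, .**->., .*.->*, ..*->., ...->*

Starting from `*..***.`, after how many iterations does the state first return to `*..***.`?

**...*.
.***.*.
...*.**
**.*..*
.*.**..
.*..***
.**...*
..***.*
*...*.*
***.*..
..*.**.
*.*..**
*.**...
*..***.

14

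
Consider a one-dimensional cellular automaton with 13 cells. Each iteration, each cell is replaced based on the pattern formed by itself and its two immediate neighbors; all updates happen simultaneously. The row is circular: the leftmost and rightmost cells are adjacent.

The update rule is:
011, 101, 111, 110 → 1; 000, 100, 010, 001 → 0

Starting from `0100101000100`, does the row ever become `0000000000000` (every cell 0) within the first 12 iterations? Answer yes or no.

yes

0000010000000
0000000000000
all cells are 0 at iteration 2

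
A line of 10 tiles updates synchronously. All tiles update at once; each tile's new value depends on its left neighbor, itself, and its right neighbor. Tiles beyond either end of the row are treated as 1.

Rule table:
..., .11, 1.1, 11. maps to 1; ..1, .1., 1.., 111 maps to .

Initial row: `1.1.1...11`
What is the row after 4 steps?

..1111..1.

11.1..1.1.
.11....1.1
111.11..11
..1111..1.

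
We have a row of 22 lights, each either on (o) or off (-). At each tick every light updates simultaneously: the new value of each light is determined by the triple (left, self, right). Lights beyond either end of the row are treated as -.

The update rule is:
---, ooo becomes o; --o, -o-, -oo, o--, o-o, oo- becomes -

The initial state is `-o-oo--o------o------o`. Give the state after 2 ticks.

oooooooo--oo--o--oo--o

tick 1: ---------oooo---oooo--
tick 2: oooooooo--oo--o--oo--o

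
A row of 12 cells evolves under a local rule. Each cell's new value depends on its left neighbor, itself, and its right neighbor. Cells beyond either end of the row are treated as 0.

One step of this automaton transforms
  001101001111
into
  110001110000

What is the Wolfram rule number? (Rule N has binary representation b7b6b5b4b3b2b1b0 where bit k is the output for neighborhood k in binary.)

position 9: 111 → 0  (bit 7 = 0)
position 3: 110 → 0  (bit 6 = 0)
position 4: 101 → 0  (bit 5 = 0)
position 6: 100 → 1  (bit 4 = 1)
position 2: 011 → 0  (bit 3 = 0)
position 5: 010 → 1  (bit 2 = 1)
position 1: 001 → 1  (bit 1 = 1)
position 0: 000 → 1  (bit 0 = 1)
bits b7..b0 = 00010111 = 23

23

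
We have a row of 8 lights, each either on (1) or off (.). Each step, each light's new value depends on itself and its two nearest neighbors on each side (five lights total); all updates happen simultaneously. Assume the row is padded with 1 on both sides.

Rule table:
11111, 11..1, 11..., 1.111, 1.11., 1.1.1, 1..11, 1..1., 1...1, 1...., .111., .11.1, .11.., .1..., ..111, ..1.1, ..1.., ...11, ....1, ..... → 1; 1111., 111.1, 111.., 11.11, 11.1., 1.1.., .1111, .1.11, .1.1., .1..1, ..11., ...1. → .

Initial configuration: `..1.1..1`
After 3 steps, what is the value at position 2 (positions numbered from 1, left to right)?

111...11
1..1111.
.111....
position 2 holds 1

1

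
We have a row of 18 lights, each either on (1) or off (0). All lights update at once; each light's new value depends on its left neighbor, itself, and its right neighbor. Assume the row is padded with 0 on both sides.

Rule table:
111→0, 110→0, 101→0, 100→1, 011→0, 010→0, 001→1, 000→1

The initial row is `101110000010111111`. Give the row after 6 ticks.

111110000011111111

000001111100000000
111110000011111111
000001111100000000  (repeats tick 1; period 2)
tick 6: 111110000011111111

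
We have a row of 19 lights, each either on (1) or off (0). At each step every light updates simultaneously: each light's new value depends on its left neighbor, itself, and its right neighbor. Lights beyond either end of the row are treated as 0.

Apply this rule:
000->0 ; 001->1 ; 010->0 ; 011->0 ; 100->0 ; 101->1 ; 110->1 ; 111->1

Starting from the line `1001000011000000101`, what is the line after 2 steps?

step 1: 0010000101000001010
step 2: 0100001010000010100

0100001010000010100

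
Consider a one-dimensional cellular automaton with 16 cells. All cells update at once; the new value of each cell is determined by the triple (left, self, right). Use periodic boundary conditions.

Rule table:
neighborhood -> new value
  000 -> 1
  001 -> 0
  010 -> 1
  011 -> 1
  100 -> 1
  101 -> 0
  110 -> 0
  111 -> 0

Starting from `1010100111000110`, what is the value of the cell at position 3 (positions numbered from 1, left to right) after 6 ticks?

1010110100110100
1010100110100110
1010110100110100  (repeats tick 1; period 2)
tick 6: 1010100110100110
position 3 holds 1

1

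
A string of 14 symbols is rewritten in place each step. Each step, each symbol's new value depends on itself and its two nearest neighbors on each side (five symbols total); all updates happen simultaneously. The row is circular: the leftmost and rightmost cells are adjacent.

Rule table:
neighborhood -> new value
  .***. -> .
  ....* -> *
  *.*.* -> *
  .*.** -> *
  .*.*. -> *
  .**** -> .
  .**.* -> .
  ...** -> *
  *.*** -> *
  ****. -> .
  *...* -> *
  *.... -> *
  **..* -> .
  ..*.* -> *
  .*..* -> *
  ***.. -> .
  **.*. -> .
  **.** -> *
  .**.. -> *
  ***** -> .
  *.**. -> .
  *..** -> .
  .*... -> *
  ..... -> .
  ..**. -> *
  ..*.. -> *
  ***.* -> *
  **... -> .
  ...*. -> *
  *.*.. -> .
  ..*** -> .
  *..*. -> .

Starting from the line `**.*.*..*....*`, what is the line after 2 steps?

.**...***.....

step 1: .*.**.*.*****.
step 2: .**...***.....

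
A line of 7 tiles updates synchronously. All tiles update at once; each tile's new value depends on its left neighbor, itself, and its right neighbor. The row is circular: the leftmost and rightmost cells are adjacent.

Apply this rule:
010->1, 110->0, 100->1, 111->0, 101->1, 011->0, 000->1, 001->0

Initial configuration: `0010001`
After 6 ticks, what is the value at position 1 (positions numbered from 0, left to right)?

0

1011101
0100010
0111011
1000100
1110110
0001001
position 1 holds 0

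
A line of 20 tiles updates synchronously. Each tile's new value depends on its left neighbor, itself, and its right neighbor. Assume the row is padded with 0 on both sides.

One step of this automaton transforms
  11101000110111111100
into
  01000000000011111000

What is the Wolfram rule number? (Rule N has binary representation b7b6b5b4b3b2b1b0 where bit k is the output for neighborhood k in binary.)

128

position 1: 111 → 1  (bit 7 = 1)
position 2: 110 → 0  (bit 6 = 0)
position 3: 101 → 0  (bit 5 = 0)
position 5: 100 → 0  (bit 4 = 0)
position 0: 011 → 0  (bit 3 = 0)
position 4: 010 → 0  (bit 2 = 0)
position 7: 001 → 0  (bit 1 = 0)
position 6: 000 → 0  (bit 0 = 0)
bits b7..b0 = 10000000 = 128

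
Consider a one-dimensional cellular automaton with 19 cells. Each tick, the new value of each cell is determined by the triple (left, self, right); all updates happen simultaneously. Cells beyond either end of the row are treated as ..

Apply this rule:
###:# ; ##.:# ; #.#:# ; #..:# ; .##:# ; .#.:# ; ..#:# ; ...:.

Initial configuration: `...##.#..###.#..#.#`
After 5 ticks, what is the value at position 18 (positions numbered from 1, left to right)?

#

..#################
.##################
###################
###################  (fixed point — unchanged through tick 5)
position 18 holds #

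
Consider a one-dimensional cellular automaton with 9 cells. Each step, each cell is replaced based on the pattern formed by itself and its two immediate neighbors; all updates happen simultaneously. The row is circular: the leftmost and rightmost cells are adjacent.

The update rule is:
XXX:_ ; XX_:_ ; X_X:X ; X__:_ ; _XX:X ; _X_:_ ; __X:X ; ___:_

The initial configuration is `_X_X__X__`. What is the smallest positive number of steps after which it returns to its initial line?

X_X__X___
_X__X___X
X__X___X_
__X___X_X
_X___X_X_
X___X_X__
___X_X__X
__X_X__X_
_X_X__X__

9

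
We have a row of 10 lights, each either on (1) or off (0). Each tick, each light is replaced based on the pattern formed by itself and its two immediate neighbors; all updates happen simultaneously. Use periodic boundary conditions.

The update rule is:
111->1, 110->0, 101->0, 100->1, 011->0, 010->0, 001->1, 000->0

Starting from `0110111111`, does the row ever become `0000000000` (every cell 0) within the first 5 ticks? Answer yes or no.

no

tick 1: 0000011110
tick 2: 0000101101
tick 3: 1001000000
tick 4: 0110100001
tick 5: 0000010010
tick 5 is 0000010010, still not uniform 0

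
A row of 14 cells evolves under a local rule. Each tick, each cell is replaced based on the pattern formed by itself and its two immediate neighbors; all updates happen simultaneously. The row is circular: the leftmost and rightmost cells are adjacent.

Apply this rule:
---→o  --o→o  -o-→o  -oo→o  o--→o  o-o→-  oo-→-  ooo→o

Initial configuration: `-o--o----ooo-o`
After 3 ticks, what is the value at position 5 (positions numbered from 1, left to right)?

o

tick 1: -oooooooooo--o
tick 2: -ooooooooo-ooo
tick 3: -oooooooo--oo-
position 5 holds o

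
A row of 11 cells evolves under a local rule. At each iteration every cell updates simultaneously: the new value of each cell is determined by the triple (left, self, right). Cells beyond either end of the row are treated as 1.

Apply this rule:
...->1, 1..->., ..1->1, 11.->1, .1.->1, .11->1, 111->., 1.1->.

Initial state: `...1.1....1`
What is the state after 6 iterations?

.111.1.1111
.1.1.1.1...
.1.1.1.1.11
.1.1.1.1.1.
.1.1.1.1.1.  (fixed point — unchanged through iteration 6)

.1.1.1.1.1.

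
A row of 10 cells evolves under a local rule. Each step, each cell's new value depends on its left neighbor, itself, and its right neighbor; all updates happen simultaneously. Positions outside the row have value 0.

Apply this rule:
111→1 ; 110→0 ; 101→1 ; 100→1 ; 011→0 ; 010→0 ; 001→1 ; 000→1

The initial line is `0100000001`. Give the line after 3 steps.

1011111110
0101111101
1010111010

1010111010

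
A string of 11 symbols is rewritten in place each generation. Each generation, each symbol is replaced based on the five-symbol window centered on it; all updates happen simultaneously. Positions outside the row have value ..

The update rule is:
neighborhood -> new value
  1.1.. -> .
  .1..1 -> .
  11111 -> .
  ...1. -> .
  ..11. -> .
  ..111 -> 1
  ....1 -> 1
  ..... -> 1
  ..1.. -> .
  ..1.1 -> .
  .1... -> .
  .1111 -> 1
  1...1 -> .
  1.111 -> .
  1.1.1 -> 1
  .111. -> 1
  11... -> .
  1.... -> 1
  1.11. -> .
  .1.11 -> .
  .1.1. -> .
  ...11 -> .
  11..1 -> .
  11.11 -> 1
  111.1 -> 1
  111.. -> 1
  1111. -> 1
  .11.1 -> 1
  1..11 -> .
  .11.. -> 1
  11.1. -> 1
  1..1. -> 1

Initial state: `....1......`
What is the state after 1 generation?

111...11111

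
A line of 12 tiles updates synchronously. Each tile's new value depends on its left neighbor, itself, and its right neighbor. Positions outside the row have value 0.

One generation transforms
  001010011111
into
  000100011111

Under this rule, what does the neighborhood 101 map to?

At position 3 the neighborhood is 101; the next row has 1 there.

1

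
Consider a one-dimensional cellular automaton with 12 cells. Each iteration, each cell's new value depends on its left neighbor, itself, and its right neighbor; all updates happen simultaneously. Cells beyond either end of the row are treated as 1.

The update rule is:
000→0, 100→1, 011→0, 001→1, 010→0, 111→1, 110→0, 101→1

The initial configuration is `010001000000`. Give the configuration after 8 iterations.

010101010010

101010100001
010101010010
101010101101
010101010010  (repeats iteration 2; period 2)
iteration 8: 010101010010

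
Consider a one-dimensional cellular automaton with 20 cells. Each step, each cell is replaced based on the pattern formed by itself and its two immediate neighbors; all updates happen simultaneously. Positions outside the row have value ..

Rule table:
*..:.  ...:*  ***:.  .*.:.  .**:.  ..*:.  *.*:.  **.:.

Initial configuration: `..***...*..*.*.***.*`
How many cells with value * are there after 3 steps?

step 1: *.....*.............
step 2: ..***...************
step 3: *.....*.............
count of *: 2

2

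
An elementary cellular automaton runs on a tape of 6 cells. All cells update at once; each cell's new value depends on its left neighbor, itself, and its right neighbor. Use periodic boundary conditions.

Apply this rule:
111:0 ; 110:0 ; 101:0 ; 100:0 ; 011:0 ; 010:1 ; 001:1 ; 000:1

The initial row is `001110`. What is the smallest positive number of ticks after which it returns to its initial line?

12

tick 1: 110000
tick 2: 000111
tick 3: 011000
tick 4: 100011
tick 5: 001100
tick 6: 110001
tick 7: 000110
tick 8: 111000
tick 9: 000011
tick 10: 011100
tick 11: 100001
tick 12: 001110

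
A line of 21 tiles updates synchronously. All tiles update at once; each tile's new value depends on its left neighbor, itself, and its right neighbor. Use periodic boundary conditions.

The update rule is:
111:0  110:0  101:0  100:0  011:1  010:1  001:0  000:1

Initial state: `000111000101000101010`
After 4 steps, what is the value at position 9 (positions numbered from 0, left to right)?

110100010101010101010
100101010101010101010
100101010101010101010  (fixed point — unchanged through step 4)
position 9 holds 1

1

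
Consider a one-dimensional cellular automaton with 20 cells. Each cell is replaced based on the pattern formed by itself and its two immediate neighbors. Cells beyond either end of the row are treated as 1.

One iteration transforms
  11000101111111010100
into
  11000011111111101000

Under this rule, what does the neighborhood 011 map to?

1

At position 7 the neighborhood is 011; the next row has 1 there.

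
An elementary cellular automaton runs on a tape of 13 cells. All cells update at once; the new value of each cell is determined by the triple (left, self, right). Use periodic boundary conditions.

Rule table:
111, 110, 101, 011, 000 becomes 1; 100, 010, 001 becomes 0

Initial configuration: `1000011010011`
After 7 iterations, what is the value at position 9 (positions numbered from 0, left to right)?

1011011100011
1111111101011
1111111110111
1111111111111
1111111111111  (fixed point — unchanged through iteration 7)
position 9 holds 1

1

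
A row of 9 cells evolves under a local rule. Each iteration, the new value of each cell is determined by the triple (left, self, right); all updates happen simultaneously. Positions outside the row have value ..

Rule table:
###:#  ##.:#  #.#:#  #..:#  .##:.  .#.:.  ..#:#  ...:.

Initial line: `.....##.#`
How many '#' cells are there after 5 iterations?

5

iteration 1: ....#.##.
iteration 2: ...#.#.##
iteration 3: ..#.#.#.#
iteration 4: .#.#.#.#.
iteration 5: #.#.#.#.#
count of #: 5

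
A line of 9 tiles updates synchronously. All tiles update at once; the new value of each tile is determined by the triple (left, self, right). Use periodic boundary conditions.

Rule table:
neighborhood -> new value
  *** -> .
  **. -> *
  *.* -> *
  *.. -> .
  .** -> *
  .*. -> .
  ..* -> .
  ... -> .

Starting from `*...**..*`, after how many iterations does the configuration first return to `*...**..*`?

*...**..*

1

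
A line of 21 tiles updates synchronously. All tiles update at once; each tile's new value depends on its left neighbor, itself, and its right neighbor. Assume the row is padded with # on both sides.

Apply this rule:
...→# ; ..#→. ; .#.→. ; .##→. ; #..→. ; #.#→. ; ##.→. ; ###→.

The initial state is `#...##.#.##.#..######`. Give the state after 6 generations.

..#..................
....################.
.##..................
....################.  (repeats generation 2; period 2)
generation 6: ....################.

....################.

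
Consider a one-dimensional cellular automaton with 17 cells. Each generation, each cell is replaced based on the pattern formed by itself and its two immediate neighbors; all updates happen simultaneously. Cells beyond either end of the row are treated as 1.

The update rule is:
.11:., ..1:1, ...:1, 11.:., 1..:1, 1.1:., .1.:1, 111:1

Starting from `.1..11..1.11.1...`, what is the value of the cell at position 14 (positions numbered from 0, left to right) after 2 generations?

.111..111....1111
..1.11.1.1111.111
position 14 holds 1

1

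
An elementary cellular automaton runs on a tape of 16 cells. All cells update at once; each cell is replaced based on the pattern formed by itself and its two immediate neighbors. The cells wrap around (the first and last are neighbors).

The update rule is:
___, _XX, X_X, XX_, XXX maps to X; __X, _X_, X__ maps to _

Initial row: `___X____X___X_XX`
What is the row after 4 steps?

_X___XX___X__XXX
X__X_XX_X____XXX
X___XXXX__XX_XXX
X_X_XXXX__XXXXXX

X_X_XXXX__XXXXXX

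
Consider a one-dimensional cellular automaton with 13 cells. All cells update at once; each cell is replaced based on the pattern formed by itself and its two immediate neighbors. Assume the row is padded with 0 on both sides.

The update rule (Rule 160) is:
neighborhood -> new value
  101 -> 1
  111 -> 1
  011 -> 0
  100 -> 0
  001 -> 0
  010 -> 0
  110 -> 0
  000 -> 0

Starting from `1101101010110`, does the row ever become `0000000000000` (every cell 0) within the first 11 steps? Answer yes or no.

0010010101000
0000001010000
0000000100000
0000000000000
all cells are 0 at step 4

yes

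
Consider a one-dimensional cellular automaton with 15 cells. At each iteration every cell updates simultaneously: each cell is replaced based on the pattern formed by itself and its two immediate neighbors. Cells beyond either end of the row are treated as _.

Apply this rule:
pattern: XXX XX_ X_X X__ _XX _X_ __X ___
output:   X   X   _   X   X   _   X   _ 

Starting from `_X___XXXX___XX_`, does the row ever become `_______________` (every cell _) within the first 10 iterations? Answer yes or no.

X_X_XXXXXX_XXXX
____XXXXXX_XXXX
___XXXXXXX_XXXX
__XXXXXXXX_XXXX
_XXXXXXXXX_XXXX
XXXXXXXXXX_XXXX
XXXXXXXXXX_XXXX  (fixed point — unchanged through iteration 10)
iteration 10 is XXXXXXXXXX_XXXX, still not uniform _

no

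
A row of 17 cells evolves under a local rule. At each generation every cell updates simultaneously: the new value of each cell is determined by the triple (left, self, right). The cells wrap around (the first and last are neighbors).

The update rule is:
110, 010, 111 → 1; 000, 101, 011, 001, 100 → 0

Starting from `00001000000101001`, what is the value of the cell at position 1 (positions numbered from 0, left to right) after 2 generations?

0

generation 1: 00001000000101001  (fixed point — unchanged through generation 2)
position 1 holds 0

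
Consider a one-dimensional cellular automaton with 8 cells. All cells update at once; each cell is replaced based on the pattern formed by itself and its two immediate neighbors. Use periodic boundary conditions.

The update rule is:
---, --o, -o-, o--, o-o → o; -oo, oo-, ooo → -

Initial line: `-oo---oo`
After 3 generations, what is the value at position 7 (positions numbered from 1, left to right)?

-

o--ooo--
ooo---oo
---ooo--
position 7 holds -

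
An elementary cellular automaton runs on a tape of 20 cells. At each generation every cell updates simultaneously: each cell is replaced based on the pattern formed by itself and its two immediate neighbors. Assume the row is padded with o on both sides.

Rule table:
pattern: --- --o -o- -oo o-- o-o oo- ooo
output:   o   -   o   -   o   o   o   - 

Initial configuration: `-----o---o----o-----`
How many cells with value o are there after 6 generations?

9

oooo-ooo-oooo-ooooo-
---oo--oo---oo----oo
oo--oo--ooo--oooo---
-oo--oo---oo----ooo-
o-oo--ooo--oooo---oo
oo-oo---oo----ooo---
count of o: 9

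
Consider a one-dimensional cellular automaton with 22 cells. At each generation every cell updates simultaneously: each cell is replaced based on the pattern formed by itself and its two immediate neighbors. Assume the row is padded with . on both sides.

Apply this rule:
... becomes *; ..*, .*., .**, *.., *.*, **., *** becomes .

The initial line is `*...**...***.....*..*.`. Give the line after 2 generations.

*...**...***.....*****

..*....*.....***......
*...**...***.....*****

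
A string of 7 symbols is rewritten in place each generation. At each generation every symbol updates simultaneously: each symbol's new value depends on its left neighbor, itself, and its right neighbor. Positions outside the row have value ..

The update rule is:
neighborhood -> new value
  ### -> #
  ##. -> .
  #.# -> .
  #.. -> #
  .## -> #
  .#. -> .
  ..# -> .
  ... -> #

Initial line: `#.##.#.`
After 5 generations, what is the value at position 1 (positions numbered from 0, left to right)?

#

..#...#
#..##..
.#.#.##
.....#.
####..#
position 1 holds #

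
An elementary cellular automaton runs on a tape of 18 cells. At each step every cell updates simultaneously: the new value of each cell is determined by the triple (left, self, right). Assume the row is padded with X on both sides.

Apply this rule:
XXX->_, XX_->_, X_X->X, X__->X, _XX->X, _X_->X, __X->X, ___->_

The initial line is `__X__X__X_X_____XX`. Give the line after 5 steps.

step 1: XXXXXXXXXXXX___XX_
step 2: ____________X_XX_X
step 3: X__________XXXX_XX
step 4: _X________XX___XX_
step 5: XXX______XX_X_XX_X

XXX______XX_X_XX_X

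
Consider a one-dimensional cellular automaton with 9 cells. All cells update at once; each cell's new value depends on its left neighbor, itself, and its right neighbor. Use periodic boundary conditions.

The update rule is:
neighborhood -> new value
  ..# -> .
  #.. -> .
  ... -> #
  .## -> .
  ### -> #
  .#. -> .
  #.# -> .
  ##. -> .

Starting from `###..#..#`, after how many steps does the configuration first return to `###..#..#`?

##.......
...#####.
##..###..
.....#...
####...##
###..#..#

6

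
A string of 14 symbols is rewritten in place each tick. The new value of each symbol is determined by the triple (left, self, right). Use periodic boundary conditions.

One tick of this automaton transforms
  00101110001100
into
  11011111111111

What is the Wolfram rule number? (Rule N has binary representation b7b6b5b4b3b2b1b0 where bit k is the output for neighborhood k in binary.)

251

position 5: 111 → 1  (bit 7 = 1)
position 6: 110 → 1  (bit 6 = 1)
position 3: 101 → 1  (bit 5 = 1)
position 7: 100 → 1  (bit 4 = 1)
position 4: 011 → 1  (bit 3 = 1)
position 2: 010 → 0  (bit 2 = 0)
position 1: 001 → 1  (bit 1 = 1)
position 0: 000 → 1  (bit 0 = 1)
bits b7..b0 = 11111011 = 251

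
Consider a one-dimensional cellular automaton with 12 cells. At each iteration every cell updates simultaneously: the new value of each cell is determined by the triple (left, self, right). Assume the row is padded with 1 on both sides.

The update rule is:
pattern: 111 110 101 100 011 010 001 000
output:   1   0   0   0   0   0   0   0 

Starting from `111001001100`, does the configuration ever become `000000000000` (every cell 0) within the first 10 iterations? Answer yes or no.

iteration 1: 110000000000
iteration 2: 100000000000
iteration 3: 000000000000
all cells are 0 at iteration 3

yes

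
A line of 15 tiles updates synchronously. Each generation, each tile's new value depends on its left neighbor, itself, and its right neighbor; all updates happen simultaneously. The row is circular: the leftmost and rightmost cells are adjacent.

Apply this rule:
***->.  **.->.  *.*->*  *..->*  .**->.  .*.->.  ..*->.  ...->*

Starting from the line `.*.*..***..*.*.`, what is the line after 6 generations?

generation 1: ..*.*....*..*.*
generation 2: *..*.***..*..*.
generation 3: .*..*...*..*..*
generation 4: *.*..**..*..*..
generation 5: .*.*...*..*..*.
generation 6: ..*.**..*..*..*

..*.**..*..*..*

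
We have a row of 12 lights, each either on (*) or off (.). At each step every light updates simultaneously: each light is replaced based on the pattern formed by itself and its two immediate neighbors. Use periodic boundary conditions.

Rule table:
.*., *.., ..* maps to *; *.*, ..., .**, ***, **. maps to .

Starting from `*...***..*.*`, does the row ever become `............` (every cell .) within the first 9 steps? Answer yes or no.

yes

.*.*...***..
**.**.*...*.
......**.**.
.....*.....*
*...***...**
.*.*...*.*..
**.**.**.**.
............
all cells are . at step 8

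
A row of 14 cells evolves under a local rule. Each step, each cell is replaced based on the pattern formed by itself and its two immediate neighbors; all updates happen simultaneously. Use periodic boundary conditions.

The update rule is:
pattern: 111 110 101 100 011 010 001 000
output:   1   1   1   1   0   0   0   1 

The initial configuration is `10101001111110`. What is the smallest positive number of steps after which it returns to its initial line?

14

01010100111111
10101010011111
11010101001111
11101010100111
11110101010011
11111010101001
11111101010100
01111110101010
00111111010101
10011111101010
01001111110101
10100111111010
01010011111101
10101001111110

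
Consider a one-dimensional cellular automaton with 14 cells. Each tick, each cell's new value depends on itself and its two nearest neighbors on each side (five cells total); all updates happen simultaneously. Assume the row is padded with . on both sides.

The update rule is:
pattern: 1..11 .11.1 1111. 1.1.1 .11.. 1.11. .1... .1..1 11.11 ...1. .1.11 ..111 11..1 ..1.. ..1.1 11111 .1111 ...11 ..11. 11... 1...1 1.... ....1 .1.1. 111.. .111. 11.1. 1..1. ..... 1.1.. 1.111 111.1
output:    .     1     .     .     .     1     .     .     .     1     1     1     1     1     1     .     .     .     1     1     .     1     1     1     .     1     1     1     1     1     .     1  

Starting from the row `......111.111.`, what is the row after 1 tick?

11111.111..1.1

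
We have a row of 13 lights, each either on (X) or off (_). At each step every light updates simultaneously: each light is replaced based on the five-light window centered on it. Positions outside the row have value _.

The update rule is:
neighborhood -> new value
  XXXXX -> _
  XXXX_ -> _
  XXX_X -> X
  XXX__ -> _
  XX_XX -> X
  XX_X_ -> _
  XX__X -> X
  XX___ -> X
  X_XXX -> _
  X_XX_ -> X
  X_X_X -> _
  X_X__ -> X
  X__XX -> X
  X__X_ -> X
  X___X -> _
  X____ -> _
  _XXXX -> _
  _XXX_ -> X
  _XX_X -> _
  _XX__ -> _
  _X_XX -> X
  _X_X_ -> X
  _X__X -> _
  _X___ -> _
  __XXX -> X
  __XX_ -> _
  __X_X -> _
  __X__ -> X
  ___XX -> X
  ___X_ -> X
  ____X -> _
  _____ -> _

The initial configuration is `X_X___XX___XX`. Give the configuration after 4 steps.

_X____XX___X_

_XX__X__X_X__
X__XXX_X_XX__
X_XXXX__XX_X_
_X____XX___X_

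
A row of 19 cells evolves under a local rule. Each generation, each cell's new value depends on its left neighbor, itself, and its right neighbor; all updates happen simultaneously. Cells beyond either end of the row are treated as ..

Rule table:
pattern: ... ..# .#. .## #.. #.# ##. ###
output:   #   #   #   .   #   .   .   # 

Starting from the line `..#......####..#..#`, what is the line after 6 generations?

#########.##.######
.#######......####.
#.#####.######.##.#
#..###...####.....#
###.#.###.##.######
.#..#..#......####.

.#..#..#......####.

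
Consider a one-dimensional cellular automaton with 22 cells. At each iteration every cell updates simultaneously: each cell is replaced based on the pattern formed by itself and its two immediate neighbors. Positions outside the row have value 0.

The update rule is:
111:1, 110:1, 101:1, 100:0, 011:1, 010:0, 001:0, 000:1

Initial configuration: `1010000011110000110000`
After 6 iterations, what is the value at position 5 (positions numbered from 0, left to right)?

0100111011110110110111
0000111111111111111111
1110111111111111111111
1111111111111111111111
1111111111111111111111  (fixed point — unchanged through iteration 6)
position 5 holds 1

1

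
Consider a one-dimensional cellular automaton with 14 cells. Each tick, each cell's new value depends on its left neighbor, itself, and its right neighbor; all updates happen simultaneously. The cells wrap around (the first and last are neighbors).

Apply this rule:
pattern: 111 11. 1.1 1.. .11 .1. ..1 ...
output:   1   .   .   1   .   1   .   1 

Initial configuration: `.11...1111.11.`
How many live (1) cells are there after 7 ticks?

4

tick 1: ...11..11....1
tick 2: 11...1...111.1
tick 3: 1.11.111..1...
tick 4: 1.....1.1.111.
tick 5: 11111.1.1..1..
tick 6: .111..1.11.11.
tick 7: ..1.1.1......1
count of 1: 4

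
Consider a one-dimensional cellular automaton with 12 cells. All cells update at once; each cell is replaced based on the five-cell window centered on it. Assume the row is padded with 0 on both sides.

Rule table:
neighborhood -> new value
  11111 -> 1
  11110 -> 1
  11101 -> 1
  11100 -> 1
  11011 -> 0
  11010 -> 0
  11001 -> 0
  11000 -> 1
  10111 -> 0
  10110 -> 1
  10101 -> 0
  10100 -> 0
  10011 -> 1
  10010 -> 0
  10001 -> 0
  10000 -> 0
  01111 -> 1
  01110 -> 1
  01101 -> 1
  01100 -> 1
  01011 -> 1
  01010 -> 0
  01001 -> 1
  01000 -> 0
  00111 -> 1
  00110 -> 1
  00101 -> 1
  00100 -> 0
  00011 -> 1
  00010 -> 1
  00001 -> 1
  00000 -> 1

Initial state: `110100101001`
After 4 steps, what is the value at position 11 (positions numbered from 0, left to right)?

110010100100
110010010000
110001000011
111010001111
position 11 holds 1

1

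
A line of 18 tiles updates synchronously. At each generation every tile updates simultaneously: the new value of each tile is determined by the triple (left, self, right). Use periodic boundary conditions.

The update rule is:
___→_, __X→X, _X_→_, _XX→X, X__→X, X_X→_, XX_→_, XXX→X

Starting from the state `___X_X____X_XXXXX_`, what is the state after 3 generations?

__X___X__X__XXXX_X
XX_X_X_XX_XXXXX___
X______X__XXXX_X_X

X______X__XXXX_X_X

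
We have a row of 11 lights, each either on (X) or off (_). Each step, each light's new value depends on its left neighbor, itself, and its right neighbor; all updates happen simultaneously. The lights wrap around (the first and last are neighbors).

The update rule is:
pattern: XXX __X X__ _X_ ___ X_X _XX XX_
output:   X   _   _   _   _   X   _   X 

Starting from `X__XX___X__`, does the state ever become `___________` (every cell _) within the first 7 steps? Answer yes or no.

step 1: ____X______
step 2: ___________
all cells are _ at step 2

yes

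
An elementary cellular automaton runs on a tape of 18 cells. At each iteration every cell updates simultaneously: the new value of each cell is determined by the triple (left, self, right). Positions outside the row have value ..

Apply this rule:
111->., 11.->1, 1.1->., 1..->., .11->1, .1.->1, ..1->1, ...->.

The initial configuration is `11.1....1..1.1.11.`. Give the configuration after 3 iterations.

11.1...11.11.1.11.
11.1..111.11.1.11.
11.1.11.1.11.1.11.

11.1.11.1.11.1.11.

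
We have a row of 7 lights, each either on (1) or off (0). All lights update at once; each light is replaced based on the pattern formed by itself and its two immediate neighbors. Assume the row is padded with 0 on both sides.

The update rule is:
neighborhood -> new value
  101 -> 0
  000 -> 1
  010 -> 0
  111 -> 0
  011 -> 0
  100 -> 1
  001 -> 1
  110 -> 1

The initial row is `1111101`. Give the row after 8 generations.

1011011

0000100
1111011
0001001
1110110
0010011
1101101
0100100
1011011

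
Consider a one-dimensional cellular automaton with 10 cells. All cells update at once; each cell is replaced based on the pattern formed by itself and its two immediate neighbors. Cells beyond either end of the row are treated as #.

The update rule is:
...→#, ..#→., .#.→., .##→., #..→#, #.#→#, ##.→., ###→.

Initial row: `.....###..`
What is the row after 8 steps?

####....#.
....###..#
###....#..
...###..#.
##....#..#
..###..#..
#....#..#.
.###..#..#

.###..#..#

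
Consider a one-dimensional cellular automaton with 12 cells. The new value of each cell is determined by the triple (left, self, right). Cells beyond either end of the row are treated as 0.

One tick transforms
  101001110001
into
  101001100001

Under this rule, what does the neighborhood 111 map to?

At position 6 the neighborhood is 111; the next row has 1 there.

1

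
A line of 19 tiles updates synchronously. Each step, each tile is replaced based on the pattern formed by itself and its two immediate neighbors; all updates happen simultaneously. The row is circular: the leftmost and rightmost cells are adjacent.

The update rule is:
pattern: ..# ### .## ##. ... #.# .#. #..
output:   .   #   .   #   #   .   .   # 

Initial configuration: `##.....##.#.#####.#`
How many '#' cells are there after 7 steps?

step 1: ######..#....####..
step 2: .######..###..####.
step 3: ..######..###..####
step 4: #..######..###..###
step 5: ##..######..###..##
step 6: ###..######..###..#
step 7: ####..######..###..
count of #: 13

13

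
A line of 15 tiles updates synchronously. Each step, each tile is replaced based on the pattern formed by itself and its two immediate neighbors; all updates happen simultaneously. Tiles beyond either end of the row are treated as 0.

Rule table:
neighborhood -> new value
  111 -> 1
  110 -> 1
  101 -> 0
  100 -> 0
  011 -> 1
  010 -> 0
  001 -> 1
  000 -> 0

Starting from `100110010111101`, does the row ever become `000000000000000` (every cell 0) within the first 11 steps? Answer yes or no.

no

001110100111100
011110001111100
111110011111100
111110111111100
111110111111100  (fixed point — unchanged through step 11)
step 11 is 111110111111100, still not uniform 0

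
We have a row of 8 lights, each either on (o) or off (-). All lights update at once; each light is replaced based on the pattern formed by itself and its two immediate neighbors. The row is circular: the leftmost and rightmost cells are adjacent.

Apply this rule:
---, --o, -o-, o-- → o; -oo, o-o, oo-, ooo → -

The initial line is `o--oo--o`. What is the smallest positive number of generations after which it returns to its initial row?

2

-oo--oo-
o--oo--o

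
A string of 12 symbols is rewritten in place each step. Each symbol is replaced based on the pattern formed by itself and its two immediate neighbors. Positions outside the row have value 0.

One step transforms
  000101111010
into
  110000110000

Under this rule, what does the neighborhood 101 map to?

0

At position 4 the neighborhood is 101; the next row has 0 there.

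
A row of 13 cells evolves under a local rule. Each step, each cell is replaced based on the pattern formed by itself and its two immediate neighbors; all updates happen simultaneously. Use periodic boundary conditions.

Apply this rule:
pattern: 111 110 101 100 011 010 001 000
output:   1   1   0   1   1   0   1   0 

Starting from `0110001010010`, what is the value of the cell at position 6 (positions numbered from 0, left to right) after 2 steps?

1

1111010001101
1111001011101
position 6 holds 1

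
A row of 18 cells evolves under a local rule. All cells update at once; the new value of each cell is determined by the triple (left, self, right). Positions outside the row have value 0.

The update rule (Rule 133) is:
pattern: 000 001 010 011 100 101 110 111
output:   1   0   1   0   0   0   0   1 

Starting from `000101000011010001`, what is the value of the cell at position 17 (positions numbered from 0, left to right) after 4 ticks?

110101011000010101
000101000011010101
110101011000010101  (repeats tick 1; period 2)
tick 4: 000101000011010101
position 17 holds 1

1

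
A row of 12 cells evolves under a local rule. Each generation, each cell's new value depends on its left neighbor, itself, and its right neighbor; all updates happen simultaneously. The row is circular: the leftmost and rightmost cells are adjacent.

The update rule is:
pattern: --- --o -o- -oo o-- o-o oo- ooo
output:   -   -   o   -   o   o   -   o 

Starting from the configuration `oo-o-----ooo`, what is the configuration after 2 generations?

generation 1: o-ooo-----oo
generation 2: -o-o-o-----o

-o-o-o-----o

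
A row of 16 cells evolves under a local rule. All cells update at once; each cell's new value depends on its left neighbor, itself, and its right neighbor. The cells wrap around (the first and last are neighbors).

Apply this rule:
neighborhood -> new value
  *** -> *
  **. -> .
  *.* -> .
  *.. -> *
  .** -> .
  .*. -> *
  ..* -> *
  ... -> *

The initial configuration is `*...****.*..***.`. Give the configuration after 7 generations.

*..*******..****

****.**..***.*..
.**....**.*..***
...****...***.*.
***.**.***.*..**
**......*..***.*
*.*********.*...
*..*******..****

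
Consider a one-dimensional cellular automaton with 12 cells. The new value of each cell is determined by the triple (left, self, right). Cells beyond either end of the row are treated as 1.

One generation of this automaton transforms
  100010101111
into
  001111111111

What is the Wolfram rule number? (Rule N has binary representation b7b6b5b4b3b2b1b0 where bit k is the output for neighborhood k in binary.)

position 9: 111 → 1  (bit 7 = 1)
position 0: 110 → 0  (bit 6 = 0)
position 5: 101 → 1  (bit 5 = 1)
position 1: 100 → 0  (bit 4 = 0)
position 8: 011 → 1  (bit 3 = 1)
position 4: 010 → 1  (bit 2 = 1)
position 3: 001 → 1  (bit 1 = 1)
position 2: 000 → 1  (bit 0 = 1)
bits b7..b0 = 10101111 = 175

175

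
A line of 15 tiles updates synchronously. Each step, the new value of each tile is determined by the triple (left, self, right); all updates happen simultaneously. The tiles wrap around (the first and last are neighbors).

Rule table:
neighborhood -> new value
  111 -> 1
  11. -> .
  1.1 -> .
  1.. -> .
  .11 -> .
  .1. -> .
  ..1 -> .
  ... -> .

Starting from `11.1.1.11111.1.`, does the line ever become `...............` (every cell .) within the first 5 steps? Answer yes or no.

step 1: ........111....
step 2: .........1.....
step 3: ...............
all cells are . at step 3

yes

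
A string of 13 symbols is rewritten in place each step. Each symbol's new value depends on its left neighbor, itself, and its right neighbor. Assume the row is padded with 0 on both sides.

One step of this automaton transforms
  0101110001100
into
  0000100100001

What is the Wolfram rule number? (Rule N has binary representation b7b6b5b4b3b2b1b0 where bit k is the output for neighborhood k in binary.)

position 4: 111 → 1  (bit 7 = 1)
position 5: 110 → 0  (bit 6 = 0)
position 2: 101 → 0  (bit 5 = 0)
position 6: 100 → 0  (bit 4 = 0)
position 3: 011 → 0  (bit 3 = 0)
position 1: 010 → 0  (bit 2 = 0)
position 0: 001 → 0  (bit 1 = 0)
position 7: 000 → 1  (bit 0 = 1)
bits b7..b0 = 10000001 = 129

129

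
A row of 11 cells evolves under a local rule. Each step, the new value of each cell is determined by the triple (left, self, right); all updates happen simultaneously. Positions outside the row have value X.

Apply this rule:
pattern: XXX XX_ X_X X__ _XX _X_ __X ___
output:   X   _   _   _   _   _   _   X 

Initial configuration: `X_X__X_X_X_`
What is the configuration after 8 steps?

__X__X__X__

___________
_XXXXXXXXX_
__XXXXXXX__
___XXXXX___
_X__XXX__X_
_____X_____
_XXX___XXX_
__X__X__X__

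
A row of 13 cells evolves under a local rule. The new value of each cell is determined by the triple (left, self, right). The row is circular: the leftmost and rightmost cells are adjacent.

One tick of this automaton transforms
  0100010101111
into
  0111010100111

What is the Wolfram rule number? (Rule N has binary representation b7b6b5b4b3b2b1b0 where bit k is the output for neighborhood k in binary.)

position 10: 111 → 1  (bit 7 = 1)
position 12: 110 → 1  (bit 6 = 1)
position 0: 101 → 0  (bit 5 = 0)
position 2: 100 → 1  (bit 4 = 1)
position 9: 011 → 0  (bit 3 = 0)
position 1: 010 → 1  (bit 2 = 1)
position 4: 001 → 0  (bit 1 = 0)
position 3: 000 → 1  (bit 0 = 1)
bits b7..b0 = 11010101 = 213

213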